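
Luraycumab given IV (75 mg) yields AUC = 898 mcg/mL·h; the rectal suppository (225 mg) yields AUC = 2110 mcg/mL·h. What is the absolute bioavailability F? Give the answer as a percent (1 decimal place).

F = (AUC_ev / D_ev) / (AUC_iv / D_iv)
  = (2110/225) / (898/75)
  = 9.37778 / 11.9733 = 0.7832
  = 78.32%

F = 78.3%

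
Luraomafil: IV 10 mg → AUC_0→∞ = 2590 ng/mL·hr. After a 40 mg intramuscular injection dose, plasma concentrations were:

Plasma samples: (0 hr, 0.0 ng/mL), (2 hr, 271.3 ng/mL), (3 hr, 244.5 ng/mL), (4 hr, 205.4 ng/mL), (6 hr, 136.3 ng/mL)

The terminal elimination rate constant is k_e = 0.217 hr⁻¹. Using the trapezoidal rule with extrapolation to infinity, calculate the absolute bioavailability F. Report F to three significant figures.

F = 0.166

Trapezoidal AUC_0→6 (intramuscular injection):
  [0→2]: (0.0+271.3)/2 × 2 = 271.3
  [2→3]: (271.3+244.5)/2 × 1 = 257.9
  [3→4]: (244.5+205.4)/2 × 1 = 224.95
  [4→6]: (205.4+136.3)/2 × 2 = 341.7
  Sum = 1095.85 ng/mL·hr
Tail: C_last/k_e = 136.3/0.217 = 628.111
AUC_0→∞ (intramuscular injection) = 1095.85 + 628.111 = 1723.961 ng/mL·hr
F = (AUC_ev/D_ev)/(AUC_iv/D_iv) = (1723.961/40)/(2590/10) = 43.099025/259 = 0.1664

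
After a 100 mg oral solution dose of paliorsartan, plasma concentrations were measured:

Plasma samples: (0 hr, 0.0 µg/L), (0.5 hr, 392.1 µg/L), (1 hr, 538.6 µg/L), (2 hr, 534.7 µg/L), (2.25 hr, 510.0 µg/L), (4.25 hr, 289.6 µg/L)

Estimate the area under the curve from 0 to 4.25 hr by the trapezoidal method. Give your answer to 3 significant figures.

AUC = 1800 µg/L·hr

Trapezoidal AUC_0→4.25:
  [0→0.5]: (0.0+392.1)/2 × 0.5 = 98.025
  [0.5→1]: (392.1+538.6)/2 × 0.5 = 232.675
  [1→2]: (538.6+534.7)/2 × 1 = 536.65
  [2→2.25]: (534.7+510.0)/2 × 0.25 = 130.5875
  [2.25→4.25]: (510.0+289.6)/2 × 2 = 799.6
  Sum = 1797.5375 µg/L·hr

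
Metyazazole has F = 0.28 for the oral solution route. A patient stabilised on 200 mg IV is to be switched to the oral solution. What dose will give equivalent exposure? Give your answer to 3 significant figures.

D_oral = 714 mg

For equal systemic exposure: F × D_ev = D_iv
D_ev = D_iv / F = 200 / 0.28 = 714.286 mg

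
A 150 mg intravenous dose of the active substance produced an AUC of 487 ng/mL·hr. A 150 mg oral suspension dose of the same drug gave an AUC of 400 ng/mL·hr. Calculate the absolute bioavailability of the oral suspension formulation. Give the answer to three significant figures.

F = (AUC_ev / D_ev) / (AUC_iv / D_iv)
  = (400/150) / (487/150)
  = 2.66667 / 3.24667 = 0.8214

F = 0.821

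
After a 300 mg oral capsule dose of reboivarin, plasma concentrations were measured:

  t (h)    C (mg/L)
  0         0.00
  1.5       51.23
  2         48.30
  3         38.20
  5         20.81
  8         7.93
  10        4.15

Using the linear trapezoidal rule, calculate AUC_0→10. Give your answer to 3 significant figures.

Trapezoidal AUC_0→10:
  [0→1.5]: (0.00+51.23)/2 × 1.5 = 38.4225
  [1.5→2]: (51.23+48.30)/2 × 0.5 = 24.8825
  [2→3]: (48.30+38.20)/2 × 1 = 43.25
  [3→5]: (38.20+20.81)/2 × 2 = 59.01
  [5→8]: (20.81+7.93)/2 × 3 = 43.11
  [8→10]: (7.93+4.15)/2 × 2 = 12.08
  Sum = 220.755 mg/L·h

AUC = 221 mg/L·h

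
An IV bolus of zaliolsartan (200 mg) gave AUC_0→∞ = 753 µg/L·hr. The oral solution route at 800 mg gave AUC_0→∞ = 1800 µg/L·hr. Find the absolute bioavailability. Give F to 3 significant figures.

F = 0.598

F = (AUC_ev / D_ev) / (AUC_iv / D_iv)
  = (1800/800) / (753/200)
  = 2.25 / 3.765 = 0.5976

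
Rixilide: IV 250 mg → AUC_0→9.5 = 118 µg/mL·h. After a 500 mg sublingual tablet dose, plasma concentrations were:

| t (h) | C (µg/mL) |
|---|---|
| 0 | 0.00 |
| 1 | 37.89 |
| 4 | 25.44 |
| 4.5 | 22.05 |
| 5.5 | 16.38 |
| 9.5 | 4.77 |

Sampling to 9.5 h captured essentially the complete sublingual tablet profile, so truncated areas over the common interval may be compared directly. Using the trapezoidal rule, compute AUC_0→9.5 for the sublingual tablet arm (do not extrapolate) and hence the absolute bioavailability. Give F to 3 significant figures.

Trapezoidal AUC_0→9.5 (sublingual tablet):
  [0→1]: (0.00+37.89)/2 × 1 = 18.945
  [1→4]: (37.89+25.44)/2 × 3 = 94.995
  [4→4.5]: (25.44+22.05)/2 × 0.5 = 11.8725
  [4.5→5.5]: (22.05+16.38)/2 × 1 = 19.215
  [5.5→9.5]: (16.38+4.77)/2 × 4 = 42.3
  Sum = 187.3275 µg/mL·h
F = (AUC_ev/D_ev)/(AUC_iv/D_iv) = (187.3275/500)/(118/250) = 0.374655/0.472 = 0.7938

F = 0.794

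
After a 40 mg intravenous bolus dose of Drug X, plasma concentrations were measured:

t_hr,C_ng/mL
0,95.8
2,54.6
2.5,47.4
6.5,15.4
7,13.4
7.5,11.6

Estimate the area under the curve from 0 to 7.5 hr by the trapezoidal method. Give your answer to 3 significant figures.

AUC = 315 ng/mL·hr

Trapezoidal AUC_0→7.5:
  [0→2]: (95.8+54.6)/2 × 2 = 150.4
  [2→2.5]: (54.6+47.4)/2 × 0.5 = 25.5
  [2.5→6.5]: (47.4+15.4)/2 × 4 = 125.6
  [6.5→7]: (15.4+13.4)/2 × 0.5 = 7.2
  [7→7.5]: (13.4+11.6)/2 × 0.5 = 6.25
  Sum = 314.95 ng/mL·hr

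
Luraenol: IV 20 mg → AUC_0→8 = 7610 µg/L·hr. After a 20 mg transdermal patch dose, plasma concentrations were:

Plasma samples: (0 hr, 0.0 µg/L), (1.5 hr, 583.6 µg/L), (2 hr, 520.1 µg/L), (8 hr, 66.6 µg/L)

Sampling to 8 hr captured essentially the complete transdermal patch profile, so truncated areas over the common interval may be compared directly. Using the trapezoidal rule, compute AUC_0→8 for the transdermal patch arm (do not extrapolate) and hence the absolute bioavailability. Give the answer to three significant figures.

F = 0.325

Trapezoidal AUC_0→8 (transdermal patch):
  [0→1.5]: (0.0+583.6)/2 × 1.5 = 437.7
  [1.5→2]: (583.6+520.1)/2 × 0.5 = 275.925
  [2→8]: (520.1+66.6)/2 × 6 = 1760.1
  Sum = 2473.725 µg/L·hr
F = (AUC_ev/D_ev)/(AUC_iv/D_iv) = (2473.725/20)/(7610/20) = 123.68625/380.5 = 0.3251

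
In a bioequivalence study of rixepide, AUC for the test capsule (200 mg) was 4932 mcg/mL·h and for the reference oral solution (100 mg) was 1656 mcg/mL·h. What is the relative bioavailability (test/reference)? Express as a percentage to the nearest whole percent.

F_rel = 149%

F_rel = (AUC_test/D_test) / (AUC_ref/D_ref)
      = (4932/200) / (1656/100)
      = 24.66 / 16.56 = 1.4891 = 148.91%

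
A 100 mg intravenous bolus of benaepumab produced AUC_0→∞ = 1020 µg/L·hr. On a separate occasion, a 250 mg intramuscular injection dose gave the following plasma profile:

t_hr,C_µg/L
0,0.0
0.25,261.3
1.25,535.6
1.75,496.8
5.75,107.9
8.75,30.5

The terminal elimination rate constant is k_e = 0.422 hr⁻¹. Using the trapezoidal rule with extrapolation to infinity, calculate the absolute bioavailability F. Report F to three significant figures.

Trapezoidal AUC_0→8.75 (intramuscular injection):
  [0→0.25]: (0.0+261.3)/2 × 0.25 = 32.6625
  [0.25→1.25]: (261.3+535.6)/2 × 1 = 398.45
  [1.25→1.75]: (535.6+496.8)/2 × 0.5 = 258.1
  [1.75→5.75]: (496.8+107.9)/2 × 4 = 1209.4
  [5.75→8.75]: (107.9+30.5)/2 × 3 = 207.6
  Sum = 2106.2125 µg/L·hr
Tail: C_last/k_e = 30.5/0.422 = 72.275
AUC_0→∞ (intramuscular injection) = 2106.2125 + 72.275 = 2178.4875 µg/L·hr
F = (AUC_ev/D_ev)/(AUC_iv/D_iv) = (2178.4875/250)/(1020/100) = 8.71395/10.2 = 0.8543

F = 0.854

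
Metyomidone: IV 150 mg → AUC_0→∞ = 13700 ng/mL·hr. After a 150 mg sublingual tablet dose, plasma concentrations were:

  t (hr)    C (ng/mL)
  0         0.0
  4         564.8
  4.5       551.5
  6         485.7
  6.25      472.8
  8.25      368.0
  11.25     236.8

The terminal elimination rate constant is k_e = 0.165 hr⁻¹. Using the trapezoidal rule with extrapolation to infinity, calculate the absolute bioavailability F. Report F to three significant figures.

Trapezoidal AUC_0→11.25 (sublingual tablet):
  [0→4]: (0.0+564.8)/2 × 4 = 1129.6
  [4→4.5]: (564.8+551.5)/2 × 0.5 = 279.075
  [4.5→6]: (551.5+485.7)/2 × 1.5 = 777.9
  [6→6.25]: (485.7+472.8)/2 × 0.25 = 119.8125
  [6.25→8.25]: (472.8+368.0)/2 × 2 = 840.8
  [8.25→11.25]: (368.0+236.8)/2 × 3 = 907.2
  Sum = 4054.3875 ng/mL·hr
Tail: C_last/k_e = 236.8/0.165 = 1435.152
AUC_0→∞ (sublingual tablet) = 4054.3875 + 1435.152 = 5489.5395 ng/mL·hr
F = (AUC_ev/D_ev)/(AUC_iv/D_iv) = (5489.5395/150)/(13700/150) = 36.59693/91.3333 = 0.4007

F = 0.401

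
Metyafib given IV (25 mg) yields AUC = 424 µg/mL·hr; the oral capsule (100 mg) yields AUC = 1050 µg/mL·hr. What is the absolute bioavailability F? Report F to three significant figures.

F = 0.619

F = (AUC_ev / D_ev) / (AUC_iv / D_iv)
  = (1050/100) / (424/25)
  = 10.5 / 16.96 = 0.6191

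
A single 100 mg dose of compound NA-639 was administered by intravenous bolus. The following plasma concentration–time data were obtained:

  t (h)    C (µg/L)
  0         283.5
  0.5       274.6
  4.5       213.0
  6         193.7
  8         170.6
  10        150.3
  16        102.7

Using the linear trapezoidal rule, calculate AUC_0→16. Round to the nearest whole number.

AUC = 2864 µg/L·h

Trapezoidal AUC_0→16:
  [0→0.5]: (283.5+274.6)/2 × 0.5 = 139.525
  [0.5→4.5]: (274.6+213.0)/2 × 4 = 975.2
  [4.5→6]: (213.0+193.7)/2 × 1.5 = 305.025
  [6→8]: (193.7+170.6)/2 × 2 = 364.3
  [8→10]: (170.6+150.3)/2 × 2 = 320.9
  [10→16]: (150.3+102.7)/2 × 6 = 759.0
  Sum = 2863.95 µg/L·h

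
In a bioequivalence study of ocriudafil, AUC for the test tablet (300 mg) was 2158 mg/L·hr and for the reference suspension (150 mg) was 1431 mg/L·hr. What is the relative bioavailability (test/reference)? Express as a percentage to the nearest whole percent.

F_rel = 75%

F_rel = (AUC_test/D_test) / (AUC_ref/D_ref)
      = (2158/300) / (1431/150)
      = 7.19333 / 9.54 = 0.7540 = 75.40%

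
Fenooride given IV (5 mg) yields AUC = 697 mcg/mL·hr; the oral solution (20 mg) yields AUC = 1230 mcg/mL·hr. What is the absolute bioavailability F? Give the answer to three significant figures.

F = 0.441

F = (AUC_ev / D_ev) / (AUC_iv / D_iv)
  = (1230/20) / (697/5)
  = 61.5 / 139.4 = 0.4412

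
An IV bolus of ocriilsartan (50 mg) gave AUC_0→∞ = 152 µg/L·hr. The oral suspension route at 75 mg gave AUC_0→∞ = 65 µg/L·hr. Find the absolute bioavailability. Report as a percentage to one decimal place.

F = 28.5%

F = (AUC_ev / D_ev) / (AUC_iv / D_iv)
  = (65/75) / (152/50)
  = 0.866667 / 3.04 = 0.2851
  = 28.51%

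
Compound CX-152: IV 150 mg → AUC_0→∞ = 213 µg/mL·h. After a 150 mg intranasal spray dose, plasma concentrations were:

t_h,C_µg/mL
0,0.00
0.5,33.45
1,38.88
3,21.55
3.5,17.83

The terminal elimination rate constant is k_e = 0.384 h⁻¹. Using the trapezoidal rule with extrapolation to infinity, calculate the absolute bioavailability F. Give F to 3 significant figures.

Trapezoidal AUC_0→3.5 (intranasal spray):
  [0→0.5]: (0.00+33.45)/2 × 0.5 = 8.3625
  [0.5→1]: (33.45+38.88)/2 × 0.5 = 18.0825
  [1→3]: (38.88+21.55)/2 × 2 = 60.43
  [3→3.5]: (21.55+17.83)/2 × 0.5 = 9.845
  Sum = 96.72 µg/mL·h
Tail: C_last/k_e = 17.83/0.384 = 46.432
AUC_0→∞ (intranasal spray) = 96.72 + 46.432 = 143.152 µg/mL·h
F = (AUC_ev/D_ev)/(AUC_iv/D_iv) = (143.152/150)/(213/150) = 0.954347/1.42 = 0.6721

F = 0.672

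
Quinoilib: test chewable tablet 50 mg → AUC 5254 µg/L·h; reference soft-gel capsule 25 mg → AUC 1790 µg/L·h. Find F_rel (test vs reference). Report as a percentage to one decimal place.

F_rel = (AUC_test/D_test) / (AUC_ref/D_ref)
      = (5254/50) / (1790/25)
      = 105.08 / 71.6 = 1.4676 = 146.76%

F_rel = 146.8%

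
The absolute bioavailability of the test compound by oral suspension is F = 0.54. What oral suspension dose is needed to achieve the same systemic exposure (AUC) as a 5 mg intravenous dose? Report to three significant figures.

For equal systemic exposure: F × D_ev = D_iv
D_ev = D_iv / F = 5 / 0.54 = 9.25926 mg

D_oral = 9.26 mg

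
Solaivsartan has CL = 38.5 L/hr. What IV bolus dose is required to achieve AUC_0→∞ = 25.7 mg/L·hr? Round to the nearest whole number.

Dose_iv = CL × AUC_0→∞
     = 38.5 × 25.7 = 989.45 mg

Dose = 989 mg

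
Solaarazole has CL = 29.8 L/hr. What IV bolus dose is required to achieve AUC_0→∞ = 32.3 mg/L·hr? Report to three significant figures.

Dose_iv = CL × AUC_0→∞
     = 29.8 × 32.3 = 962.54 mg

Dose = 963 mg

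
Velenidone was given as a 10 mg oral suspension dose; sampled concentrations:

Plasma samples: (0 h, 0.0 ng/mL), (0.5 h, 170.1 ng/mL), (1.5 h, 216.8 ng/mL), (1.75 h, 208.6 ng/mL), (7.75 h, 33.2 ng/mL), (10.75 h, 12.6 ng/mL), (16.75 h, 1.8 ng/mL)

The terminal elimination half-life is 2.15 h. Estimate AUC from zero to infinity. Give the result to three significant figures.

Trapezoidal AUC_0→16.75:
  [0→0.5]: (0.0+170.1)/2 × 0.5 = 42.525
  [0.5→1.5]: (170.1+216.8)/2 × 1 = 193.45
  [1.5→1.75]: (216.8+208.6)/2 × 0.25 = 53.175
  [1.75→7.75]: (208.6+33.2)/2 × 6 = 725.4
  [7.75→10.75]: (33.2+12.6)/2 × 3 = 68.7
  [10.75→16.75]: (12.6+1.8)/2 × 6 = 43.2
  Sum = 1126.45 ng/mL·h
k_e = ln2 / t½ = 0.693147 / 2.15 = 0.3224 h^-1
Extrapolated tail: C_last / k_e = 1.8 / 0.3224 = 5.583
AUC_0→∞ = 1126.45 + 5.583 = 1132.033 ng/mL·h

AUC = 1130 ng/mL·h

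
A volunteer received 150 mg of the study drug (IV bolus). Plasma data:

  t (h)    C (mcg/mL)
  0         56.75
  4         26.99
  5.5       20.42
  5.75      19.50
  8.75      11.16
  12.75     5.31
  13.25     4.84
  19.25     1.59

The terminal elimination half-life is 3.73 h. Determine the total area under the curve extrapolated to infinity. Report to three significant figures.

AUC = 317 mcg/mL·h

Trapezoidal AUC_0→19.25:
  [0→4]: (56.75+26.99)/2 × 4 = 167.48
  [4→5.5]: (26.99+20.42)/2 × 1.5 = 35.5575
  [5.5→5.75]: (20.42+19.50)/2 × 0.25 = 4.99
  [5.75→8.75]: (19.50+11.16)/2 × 3 = 45.99
  [8.75→12.75]: (11.16+5.31)/2 × 4 = 32.94
  [12.75→13.25]: (5.31+4.84)/2 × 0.5 = 2.5375
  [13.25→19.25]: (4.84+1.59)/2 × 6 = 19.29
  Sum = 308.785 mcg/mL·h
k_e = ln2 / t½ = 0.693147 / 3.73 = 0.1858 h^-1
Extrapolated tail: C_last / k_e = 1.59 / 0.1858 = 8.558
AUC_0→∞ = 308.785 + 8.558 = 317.343 mcg/mL·h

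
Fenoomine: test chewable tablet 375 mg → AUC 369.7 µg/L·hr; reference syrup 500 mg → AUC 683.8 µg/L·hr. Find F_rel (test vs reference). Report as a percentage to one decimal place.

F_rel = (AUC_test/D_test) / (AUC_ref/D_ref)
      = (369.7/375) / (683.8/500)
      = 0.985867 / 1.3676 = 0.7209 = 72.09%

F_rel = 72.1%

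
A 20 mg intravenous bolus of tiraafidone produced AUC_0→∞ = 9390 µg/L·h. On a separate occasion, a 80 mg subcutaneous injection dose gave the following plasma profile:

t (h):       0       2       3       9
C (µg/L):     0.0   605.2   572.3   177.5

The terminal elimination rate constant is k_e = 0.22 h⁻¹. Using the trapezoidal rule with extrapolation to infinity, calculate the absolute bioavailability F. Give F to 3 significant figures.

F = 0.113

Trapezoidal AUC_0→9 (subcutaneous injection):
  [0→2]: (0.0+605.2)/2 × 2 = 605.2
  [2→3]: (605.2+572.3)/2 × 1 = 588.75
  [3→9]: (572.3+177.5)/2 × 6 = 2249.4
  Sum = 3443.35 µg/L·h
Tail: C_last/k_e = 177.5/0.22 = 806.818
AUC_0→∞ (subcutaneous injection) = 3443.35 + 806.818 = 4250.168 µg/L·h
F = (AUC_ev/D_ev)/(AUC_iv/D_iv) = (4250.168/80)/(9390/20) = 53.1271/469.5 = 0.1132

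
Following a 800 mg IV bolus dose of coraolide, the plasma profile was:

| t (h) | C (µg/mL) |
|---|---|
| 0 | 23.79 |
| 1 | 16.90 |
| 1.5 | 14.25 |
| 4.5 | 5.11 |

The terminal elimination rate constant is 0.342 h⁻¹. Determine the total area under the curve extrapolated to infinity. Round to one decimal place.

Trapezoidal AUC_0→4.5:
  [0→1]: (23.79+16.90)/2 × 1 = 20.345
  [1→1.5]: (16.90+14.25)/2 × 0.5 = 7.7875
  [1.5→4.5]: (14.25+5.11)/2 × 3 = 29.04
  Sum = 57.1725 µg/mL·h
Extrapolated tail: C_last / k_e = 5.11 / 0.342 = 14.942
AUC_0→∞ = 57.1725 + 14.942 = 72.1145 µg/mL·h

AUC = 72.1 µg/mL·h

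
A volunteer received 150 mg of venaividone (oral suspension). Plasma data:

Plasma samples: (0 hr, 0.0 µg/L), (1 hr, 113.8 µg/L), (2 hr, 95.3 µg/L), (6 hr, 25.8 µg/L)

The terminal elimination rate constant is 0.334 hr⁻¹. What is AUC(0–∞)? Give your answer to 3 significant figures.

Trapezoidal AUC_0→6:
  [0→1]: (0.0+113.8)/2 × 1 = 56.9
  [1→2]: (113.8+95.3)/2 × 1 = 104.55
  [2→6]: (95.3+25.8)/2 × 4 = 242.2
  Sum = 403.65 µg/L·hr
Extrapolated tail: C_last / k_e = 25.8 / 0.334 = 77.246
AUC_0→∞ = 403.65 + 77.246 = 480.896 µg/L·hr

AUC = 481 µg/L·hr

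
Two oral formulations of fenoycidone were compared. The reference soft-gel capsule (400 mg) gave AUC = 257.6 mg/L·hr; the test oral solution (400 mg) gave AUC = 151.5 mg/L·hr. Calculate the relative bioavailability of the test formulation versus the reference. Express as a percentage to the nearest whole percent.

F_rel = (AUC_test/D_test) / (AUC_ref/D_ref)
      = (151.5/400) / (257.6/400)
      = 0.37875 / 0.644 = 0.5881 = 58.81%

F_rel = 59%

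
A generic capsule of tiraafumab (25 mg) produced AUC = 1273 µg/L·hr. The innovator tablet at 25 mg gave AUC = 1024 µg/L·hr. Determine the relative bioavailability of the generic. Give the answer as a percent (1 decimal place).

F_rel = 124.3%

F_rel = (AUC_test/D_test) / (AUC_ref/D_ref)
      = (1273/25) / (1024/25)
      = 50.92 / 40.96 = 1.2432 = 124.32%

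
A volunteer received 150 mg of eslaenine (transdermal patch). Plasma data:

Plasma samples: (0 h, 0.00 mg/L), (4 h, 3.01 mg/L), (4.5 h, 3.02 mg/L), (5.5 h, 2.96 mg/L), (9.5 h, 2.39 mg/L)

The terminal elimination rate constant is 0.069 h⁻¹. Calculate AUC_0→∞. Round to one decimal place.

AUC = 55.9 mg/L·h

Trapezoidal AUC_0→9.5:
  [0→4]: (0.00+3.01)/2 × 4 = 6.02
  [4→4.5]: (3.01+3.02)/2 × 0.5 = 1.5075
  [4.5→5.5]: (3.02+2.96)/2 × 1 = 2.99
  [5.5→9.5]: (2.96+2.39)/2 × 4 = 10.7
  Sum = 21.2175 mg/L·h
Extrapolated tail: C_last / k_e = 2.39 / 0.069 = 34.638
AUC_0→∞ = 21.2175 + 34.638 = 55.8555 mg/L·h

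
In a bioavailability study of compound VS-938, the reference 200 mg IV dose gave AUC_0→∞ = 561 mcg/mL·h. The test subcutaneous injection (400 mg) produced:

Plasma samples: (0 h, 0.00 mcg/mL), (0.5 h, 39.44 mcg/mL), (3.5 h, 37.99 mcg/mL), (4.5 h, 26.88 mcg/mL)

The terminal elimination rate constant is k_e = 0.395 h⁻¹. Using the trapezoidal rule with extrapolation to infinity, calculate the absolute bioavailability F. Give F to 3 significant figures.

Trapezoidal AUC_0→4.5 (subcutaneous injection):
  [0→0.5]: (0.00+39.44)/2 × 0.5 = 9.86
  [0.5→3.5]: (39.44+37.99)/2 × 3 = 116.145
  [3.5→4.5]: (37.99+26.88)/2 × 1 = 32.435
  Sum = 158.44 mcg/mL·h
Tail: C_last/k_e = 26.88/0.395 = 68.051
AUC_0→∞ (subcutaneous injection) = 158.44 + 68.051 = 226.491 mcg/mL·h
F = (AUC_ev/D_ev)/(AUC_iv/D_iv) = (226.491/400)/(561/200) = 0.5662275/2.805 = 0.2019

F = 0.202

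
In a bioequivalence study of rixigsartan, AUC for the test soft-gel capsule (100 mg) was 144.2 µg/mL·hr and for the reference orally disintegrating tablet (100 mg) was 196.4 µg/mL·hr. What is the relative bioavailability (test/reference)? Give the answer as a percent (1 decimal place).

F_rel = (AUC_test/D_test) / (AUC_ref/D_ref)
      = (144.2/100) / (196.4/100)
      = 1.442 / 1.964 = 0.7342 = 73.42%

F_rel = 73.4%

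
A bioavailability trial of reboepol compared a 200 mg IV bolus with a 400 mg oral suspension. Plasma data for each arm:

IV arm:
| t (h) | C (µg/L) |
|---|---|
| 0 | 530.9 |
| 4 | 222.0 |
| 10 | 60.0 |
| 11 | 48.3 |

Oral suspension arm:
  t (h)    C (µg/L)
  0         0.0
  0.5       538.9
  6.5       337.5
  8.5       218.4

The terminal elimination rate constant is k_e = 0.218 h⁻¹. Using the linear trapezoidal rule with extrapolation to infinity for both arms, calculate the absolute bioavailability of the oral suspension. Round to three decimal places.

F = 0.822

Trapezoidal AUC_0→11 (IV):
  [0→4]: (530.9+222.0)/2 × 4 = 1505.8
  [4→10]: (222.0+60.0)/2 × 6 = 846.0
  [10→11]: (60.0+48.3)/2 × 1 = 54.15
  Sum = 2405.95 µg/L·h
IV tail: 48.3/0.218 = 221.560; AUC_iv,0→∞ = 2405.95 + 221.560 = 2627.51 µg/L·h
Trapezoidal AUC_0→8.5 (oral suspension):
  [0→0.5]: (0.0+538.9)/2 × 0.5 = 134.725
  [0.5→6.5]: (538.9+337.5)/2 × 6 = 2629.2
  [6.5→8.5]: (337.5+218.4)/2 × 2 = 555.9
  Sum = 3319.825 µg/L·h
oral suspension tail: 218.4/0.218 = 1001.835; AUC_ev,0→∞ = 3319.825 + 1001.835 = 4321.66 µg/L·h
F = (AUC_ev/D_ev)/(AUC_iv/D_iv) = (4321.66/400)/(2627.51/200) = 10.80415/13.13755 = 0.8224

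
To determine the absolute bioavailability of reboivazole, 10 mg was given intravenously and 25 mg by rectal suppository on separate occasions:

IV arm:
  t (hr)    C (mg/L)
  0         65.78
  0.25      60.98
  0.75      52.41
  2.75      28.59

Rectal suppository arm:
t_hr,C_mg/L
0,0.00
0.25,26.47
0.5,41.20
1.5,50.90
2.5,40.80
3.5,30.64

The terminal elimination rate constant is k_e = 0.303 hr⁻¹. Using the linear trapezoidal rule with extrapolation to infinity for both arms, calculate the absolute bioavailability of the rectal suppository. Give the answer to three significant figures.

Trapezoidal AUC_0→2.75 (IV):
  [0→0.25]: (65.78+60.98)/2 × 0.25 = 15.845
  [0.25→0.75]: (60.98+52.41)/2 × 0.5 = 28.3475
  [0.75→2.75]: (52.41+28.59)/2 × 2 = 81.0
  Sum = 125.1925 mg/L·hr
IV tail: 28.59/0.303 = 94.356; AUC_iv,0→∞ = 125.1925 + 94.356 = 219.5485 mg/L·hr
Trapezoidal AUC_0→3.5 (rectal suppository):
  [0→0.25]: (0.00+26.47)/2 × 0.25 = 3.30875
  [0.25→0.5]: (26.47+41.20)/2 × 0.25 = 8.45875
  [0.5→1.5]: (41.20+50.90)/2 × 1 = 46.05
  [1.5→2.5]: (50.90+40.80)/2 × 1 = 45.85
  [2.5→3.5]: (40.80+30.64)/2 × 1 = 35.72
  Sum = 139.3875 mg/L·hr
rectal suppository tail: 30.64/0.303 = 101.122; AUC_ev,0→∞ = 139.3875 + 101.122 = 240.5095 mg/L·hr
F = (AUC_ev/D_ev)/(AUC_iv/D_iv) = (240.5095/25)/(219.5485/10) = 9.62038/21.95485 = 0.4382

F = 0.438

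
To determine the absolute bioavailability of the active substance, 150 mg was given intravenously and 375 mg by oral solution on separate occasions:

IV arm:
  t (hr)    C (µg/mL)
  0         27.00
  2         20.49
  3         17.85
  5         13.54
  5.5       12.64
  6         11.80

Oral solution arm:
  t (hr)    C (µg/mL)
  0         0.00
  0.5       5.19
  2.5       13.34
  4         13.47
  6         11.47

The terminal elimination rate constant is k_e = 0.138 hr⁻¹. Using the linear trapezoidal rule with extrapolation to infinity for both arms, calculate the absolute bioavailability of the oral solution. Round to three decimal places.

F = 0.302

Trapezoidal AUC_0→6 (IV):
  [0→2]: (27.00+20.49)/2 × 2 = 47.49
  [2→3]: (20.49+17.85)/2 × 1 = 19.17
  [3→5]: (17.85+13.54)/2 × 2 = 31.39
  [5→5.5]: (13.54+12.64)/2 × 0.5 = 6.545
  [5.5→6]: (12.64+11.80)/2 × 0.5 = 6.11
  Sum = 110.705 µg/mL·hr
IV tail: 11.80/0.138 = 85.507; AUC_iv,0→∞ = 110.705 + 85.507 = 196.212 µg/mL·hr
Trapezoidal AUC_0→6 (oral solution):
  [0→0.5]: (0.00+5.19)/2 × 0.5 = 1.2975
  [0.5→2.5]: (5.19+13.34)/2 × 2 = 18.53
  [2.5→4]: (13.34+13.47)/2 × 1.5 = 20.1075
  [4→6]: (13.47+11.47)/2 × 2 = 24.94
  Sum = 64.875 µg/mL·hr
oral solution tail: 11.47/0.138 = 83.116; AUC_ev,0→∞ = 64.875 + 83.116 = 147.991 µg/mL·hr
F = (AUC_ev/D_ev)/(AUC_iv/D_iv) = (147.991/375)/(196.212/150) = 0.394643/1.30808 = 0.3017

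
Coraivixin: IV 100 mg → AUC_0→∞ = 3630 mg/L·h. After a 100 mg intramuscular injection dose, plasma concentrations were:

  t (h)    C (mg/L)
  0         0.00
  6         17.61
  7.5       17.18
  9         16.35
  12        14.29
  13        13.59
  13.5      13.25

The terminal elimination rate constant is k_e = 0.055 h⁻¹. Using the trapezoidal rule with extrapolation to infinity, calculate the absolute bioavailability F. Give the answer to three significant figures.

F = 0.113

Trapezoidal AUC_0→13.5 (intramuscular injection):
  [0→6]: (0.00+17.61)/2 × 6 = 52.83
  [6→7.5]: (17.61+17.18)/2 × 1.5 = 26.0925
  [7.5→9]: (17.18+16.35)/2 × 1.5 = 25.1475
  [9→12]: (16.35+14.29)/2 × 3 = 45.96
  [12→13]: (14.29+13.59)/2 × 1 = 13.94
  [13→13.5]: (13.59+13.25)/2 × 0.5 = 6.71
  Sum = 170.68 mg/L·h
Tail: C_last/k_e = 13.25/0.055 = 240.909
AUC_0→∞ (intramuscular injection) = 170.68 + 240.909 = 411.589 mg/L·h
F = (AUC_ev/D_ev)/(AUC_iv/D_iv) = (411.589/100)/(3630/100) = 4.11589/36.3 = 0.1134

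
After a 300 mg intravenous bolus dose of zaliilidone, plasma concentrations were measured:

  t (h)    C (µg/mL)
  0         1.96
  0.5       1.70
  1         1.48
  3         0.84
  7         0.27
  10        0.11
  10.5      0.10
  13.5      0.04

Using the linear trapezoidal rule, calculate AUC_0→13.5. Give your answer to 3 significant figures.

Trapezoidal AUC_0→13.5:
  [0→0.5]: (1.96+1.70)/2 × 0.5 = 0.915
  [0.5→1]: (1.70+1.48)/2 × 0.5 = 0.795
  [1→3]: (1.48+0.84)/2 × 2 = 2.32
  [3→7]: (0.84+0.27)/2 × 4 = 2.22
  [7→10]: (0.27+0.11)/2 × 3 = 0.57
  [10→10.5]: (0.11+0.10)/2 × 0.5 = 0.0525
  [10.5→13.5]: (0.10+0.04)/2 × 3 = 0.21
  Sum = 7.0825 µg/mL·h

AUC = 7.08 µg/mL·h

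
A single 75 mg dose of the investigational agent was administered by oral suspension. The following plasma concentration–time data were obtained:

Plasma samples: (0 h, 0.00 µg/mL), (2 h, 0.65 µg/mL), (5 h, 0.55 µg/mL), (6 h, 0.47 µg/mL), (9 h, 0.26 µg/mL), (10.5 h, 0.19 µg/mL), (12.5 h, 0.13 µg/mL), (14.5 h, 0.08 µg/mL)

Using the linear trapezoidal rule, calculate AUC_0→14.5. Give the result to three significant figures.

Trapezoidal AUC_0→14.5:
  [0→2]: (0.00+0.65)/2 × 2 = 0.65
  [2→5]: (0.65+0.55)/2 × 3 = 1.8
  [5→6]: (0.55+0.47)/2 × 1 = 0.51
  [6→9]: (0.47+0.26)/2 × 3 = 1.095
  [9→10.5]: (0.26+0.19)/2 × 1.5 = 0.3375
  [10.5→12.5]: (0.19+0.13)/2 × 2 = 0.32
  [12.5→14.5]: (0.13+0.08)/2 × 2 = 0.21
  Sum = 4.9225 µg/mL·h

AUC = 4.92 µg/mL·h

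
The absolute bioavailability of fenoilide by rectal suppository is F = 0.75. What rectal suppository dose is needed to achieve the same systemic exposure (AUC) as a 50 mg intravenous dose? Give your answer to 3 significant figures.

D_rectal = 66.7 mg

For equal systemic exposure: F × D_ev = D_iv
D_ev = D_iv / F = 50 / 0.75 = 66.6667 mg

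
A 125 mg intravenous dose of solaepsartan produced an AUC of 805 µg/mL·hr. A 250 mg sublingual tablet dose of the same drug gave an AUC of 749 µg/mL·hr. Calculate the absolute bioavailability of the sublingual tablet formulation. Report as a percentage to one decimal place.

F = 46.5%

F = (AUC_ev / D_ev) / (AUC_iv / D_iv)
  = (749/250) / (805/125)
  = 2.996 / 6.44 = 0.4652
  = 46.52%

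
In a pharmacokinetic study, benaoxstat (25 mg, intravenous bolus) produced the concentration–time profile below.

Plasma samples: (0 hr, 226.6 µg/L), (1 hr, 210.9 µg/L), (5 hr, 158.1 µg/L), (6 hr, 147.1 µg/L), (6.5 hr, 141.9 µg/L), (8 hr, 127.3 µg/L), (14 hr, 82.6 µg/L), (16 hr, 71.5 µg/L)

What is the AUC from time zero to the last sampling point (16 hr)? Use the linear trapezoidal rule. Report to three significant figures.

AUC = 2170 µg/L·hr

Trapezoidal AUC_0→16:
  [0→1]: (226.6+210.9)/2 × 1 = 218.75
  [1→5]: (210.9+158.1)/2 × 4 = 738.0
  [5→6]: (158.1+147.1)/2 × 1 = 152.6
  [6→6.5]: (147.1+141.9)/2 × 0.5 = 72.25
  [6.5→8]: (141.9+127.3)/2 × 1.5 = 201.9
  [8→14]: (127.3+82.6)/2 × 6 = 629.7
  [14→16]: (82.6+71.5)/2 × 2 = 154.1
  Sum = 2167.3 µg/L·hr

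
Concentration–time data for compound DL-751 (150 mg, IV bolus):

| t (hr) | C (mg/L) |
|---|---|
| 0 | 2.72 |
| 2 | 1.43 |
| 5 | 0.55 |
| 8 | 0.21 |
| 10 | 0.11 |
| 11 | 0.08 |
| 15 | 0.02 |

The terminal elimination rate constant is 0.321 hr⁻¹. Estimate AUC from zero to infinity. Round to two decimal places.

AUC = 8.94 mg/L·hr

Trapezoidal AUC_0→15:
  [0→2]: (2.72+1.43)/2 × 2 = 4.15
  [2→5]: (1.43+0.55)/2 × 3 = 2.97
  [5→8]: (0.55+0.21)/2 × 3 = 1.14
  [8→10]: (0.21+0.11)/2 × 2 = 0.32
  [10→11]: (0.11+0.08)/2 × 1 = 0.095
  [11→15]: (0.08+0.02)/2 × 4 = 0.2
  Sum = 8.875 mg/L·hr
Extrapolated tail: C_last / k_e = 0.02 / 0.321 = 0.062
AUC_0→∞ = 8.875 + 0.062 = 8.937 mg/L·hr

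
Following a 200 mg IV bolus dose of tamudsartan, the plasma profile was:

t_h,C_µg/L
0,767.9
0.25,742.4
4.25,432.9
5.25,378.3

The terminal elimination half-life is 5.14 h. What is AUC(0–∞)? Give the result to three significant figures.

AUC = 5750 µg/L·h

Trapezoidal AUC_0→5.25:
  [0→0.25]: (767.9+742.4)/2 × 0.25 = 188.7875
  [0.25→4.25]: (742.4+432.9)/2 × 4 = 2350.6
  [4.25→5.25]: (432.9+378.3)/2 × 1 = 405.6
  Sum = 2944.9875 µg/L·h
k_e = ln2 / t½ = 0.693147 / 5.14 = 0.1349 h^-1
Extrapolated tail: C_last / k_e = 378.3 / 0.1349 = 2804.299
AUC_0→∞ = 2944.9875 + 2804.299 = 5749.2865 µg/L·h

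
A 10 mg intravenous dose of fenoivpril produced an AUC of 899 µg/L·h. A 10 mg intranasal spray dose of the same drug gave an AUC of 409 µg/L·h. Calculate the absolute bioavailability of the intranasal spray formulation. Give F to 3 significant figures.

F = (AUC_ev / D_ev) / (AUC_iv / D_iv)
  = (409/10) / (899/10)
  = 40.9 / 89.9 = 0.4549

F = 0.455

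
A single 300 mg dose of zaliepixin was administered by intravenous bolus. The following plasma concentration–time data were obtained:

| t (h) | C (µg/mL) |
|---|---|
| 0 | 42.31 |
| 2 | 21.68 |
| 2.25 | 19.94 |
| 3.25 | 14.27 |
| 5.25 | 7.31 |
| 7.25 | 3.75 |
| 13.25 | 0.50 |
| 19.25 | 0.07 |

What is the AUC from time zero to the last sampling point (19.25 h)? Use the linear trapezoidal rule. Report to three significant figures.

AUC = 133 µg/mL·h

Trapezoidal AUC_0→19.25:
  [0→2]: (42.31+21.68)/2 × 2 = 63.99
  [2→2.25]: (21.68+19.94)/2 × 0.25 = 5.2025
  [2.25→3.25]: (19.94+14.27)/2 × 1 = 17.105
  [3.25→5.25]: (14.27+7.31)/2 × 2 = 21.58
  [5.25→7.25]: (7.31+3.75)/2 × 2 = 11.06
  [7.25→13.25]: (3.75+0.50)/2 × 6 = 12.75
  [13.25→19.25]: (0.50+0.07)/2 × 6 = 1.71
  Sum = 133.3975 µg/mL·h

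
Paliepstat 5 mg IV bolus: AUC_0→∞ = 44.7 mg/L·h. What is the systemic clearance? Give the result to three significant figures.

CL = Dose_iv / AUC_0→∞
   = 5 / 44.7 = 0.111857 L/h

CL = 0.112 L/h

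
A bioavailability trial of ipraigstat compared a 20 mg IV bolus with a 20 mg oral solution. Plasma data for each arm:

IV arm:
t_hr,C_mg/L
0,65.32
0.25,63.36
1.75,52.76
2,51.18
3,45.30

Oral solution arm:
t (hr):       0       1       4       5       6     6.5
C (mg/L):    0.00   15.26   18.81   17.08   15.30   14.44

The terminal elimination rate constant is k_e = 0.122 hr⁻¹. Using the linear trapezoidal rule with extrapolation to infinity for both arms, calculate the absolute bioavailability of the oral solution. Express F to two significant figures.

Trapezoidal AUC_0→3 (IV):
  [0→0.25]: (65.32+63.36)/2 × 0.25 = 16.085
  [0.25→1.75]: (63.36+52.76)/2 × 1.5 = 87.09
  [1.75→2]: (52.76+51.18)/2 × 0.25 = 12.9925
  [2→3]: (51.18+45.30)/2 × 1 = 48.24
  Sum = 164.4075 mg/L·hr
IV tail: 45.30/0.122 = 371.311; AUC_iv,0→∞ = 164.4075 + 371.311 = 535.7185 mg/L·hr
Trapezoidal AUC_0→6.5 (oral solution):
  [0→1]: (0.00+15.26)/2 × 1 = 7.63
  [1→4]: (15.26+18.81)/2 × 3 = 51.105
  [4→5]: (18.81+17.08)/2 × 1 = 17.945
  [5→6]: (17.08+15.30)/2 × 1 = 16.19
  [6→6.5]: (15.30+14.44)/2 × 0.5 = 7.435
  Sum = 100.305 mg/L·hr
oral solution tail: 14.44/0.122 = 118.361; AUC_ev,0→∞ = 100.305 + 118.361 = 218.666 mg/L·hr
F = (AUC_ev/D_ev)/(AUC_iv/D_iv) = (218.666/20)/(535.7185/20) = 10.9333/26.785925 = 0.4082

F = 0.41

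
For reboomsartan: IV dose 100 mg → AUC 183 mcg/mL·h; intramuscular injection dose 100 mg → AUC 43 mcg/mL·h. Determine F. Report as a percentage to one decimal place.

F = (AUC_ev / D_ev) / (AUC_iv / D_iv)
  = (43/100) / (183/100)
  = 0.43 / 1.83 = 0.2350
  = 23.50%

F = 23.5%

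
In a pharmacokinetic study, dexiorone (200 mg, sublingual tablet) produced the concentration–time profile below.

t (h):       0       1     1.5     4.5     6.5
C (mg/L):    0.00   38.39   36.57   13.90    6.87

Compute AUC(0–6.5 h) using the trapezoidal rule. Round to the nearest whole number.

AUC = 134 mg/L·h

Trapezoidal AUC_0→6.5:
  [0→1]: (0.00+38.39)/2 × 1 = 19.195
  [1→1.5]: (38.39+36.57)/2 × 0.5 = 18.74
  [1.5→4.5]: (36.57+13.90)/2 × 3 = 75.705
  [4.5→6.5]: (13.90+6.87)/2 × 2 = 20.77
  Sum = 134.41 mg/L·h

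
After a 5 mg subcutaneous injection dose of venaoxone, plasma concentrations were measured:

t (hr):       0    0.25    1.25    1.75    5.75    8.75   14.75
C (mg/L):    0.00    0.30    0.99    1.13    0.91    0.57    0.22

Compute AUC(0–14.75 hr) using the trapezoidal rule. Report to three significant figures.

Trapezoidal AUC_0→14.75:
  [0→0.25]: (0.00+0.30)/2 × 0.25 = 0.0375
  [0.25→1.25]: (0.30+0.99)/2 × 1 = 0.645
  [1.25→1.75]: (0.99+1.13)/2 × 0.5 = 0.53
  [1.75→5.75]: (1.13+0.91)/2 × 4 = 4.08
  [5.75→8.75]: (0.91+0.57)/2 × 3 = 2.22
  [8.75→14.75]: (0.57+0.22)/2 × 6 = 2.37
  Sum = 9.8825 mg/L·hr

AUC = 9.88 mg/L·hr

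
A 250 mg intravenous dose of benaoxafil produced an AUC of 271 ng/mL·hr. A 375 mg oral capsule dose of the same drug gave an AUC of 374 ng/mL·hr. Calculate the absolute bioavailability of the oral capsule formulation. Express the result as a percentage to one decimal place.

F = (AUC_ev / D_ev) / (AUC_iv / D_iv)
  = (374/375) / (271/250)
  = 0.997333 / 1.084 = 0.9200
  = 92.00%

F = 92.0%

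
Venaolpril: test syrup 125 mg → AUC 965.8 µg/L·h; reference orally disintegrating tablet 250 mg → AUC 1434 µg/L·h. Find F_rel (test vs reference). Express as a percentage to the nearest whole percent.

F_rel = (AUC_test/D_test) / (AUC_ref/D_ref)
      = (965.8/125) / (1434/250)
      = 7.7264 / 5.736 = 1.3470 = 134.70%

F_rel = 135%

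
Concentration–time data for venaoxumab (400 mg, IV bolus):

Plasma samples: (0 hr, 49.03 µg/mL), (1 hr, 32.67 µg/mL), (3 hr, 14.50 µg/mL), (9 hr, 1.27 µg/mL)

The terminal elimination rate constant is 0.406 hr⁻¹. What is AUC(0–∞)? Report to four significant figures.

Trapezoidal AUC_0→9:
  [0→1]: (49.03+32.67)/2 × 1 = 40.85
  [1→3]: (32.67+14.50)/2 × 2 = 47.17
  [3→9]: (14.50+1.27)/2 × 6 = 47.31
  Sum = 135.33 µg/mL·hr
Extrapolated tail: C_last / k_e = 1.27 / 0.406 = 3.128
AUC_0→∞ = 135.33 + 3.128 = 138.458 µg/mL·hr

AUC = 138.5 µg/mL·hr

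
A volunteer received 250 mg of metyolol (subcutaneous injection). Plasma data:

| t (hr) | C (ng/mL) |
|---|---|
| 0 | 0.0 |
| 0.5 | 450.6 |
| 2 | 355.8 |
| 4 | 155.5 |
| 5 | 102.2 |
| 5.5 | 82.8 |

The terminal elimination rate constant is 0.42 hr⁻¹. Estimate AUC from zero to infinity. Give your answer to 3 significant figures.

AUC = 1600 ng/mL·hr

Trapezoidal AUC_0→5.5:
  [0→0.5]: (0.0+450.6)/2 × 0.5 = 112.65
  [0.5→2]: (450.6+355.8)/2 × 1.5 = 604.8
  [2→4]: (355.8+155.5)/2 × 2 = 511.3
  [4→5]: (155.5+102.2)/2 × 1 = 128.85
  [5→5.5]: (102.2+82.8)/2 × 0.5 = 46.25
  Sum = 1403.85 ng/mL·hr
Extrapolated tail: C_last / k_e = 82.8 / 0.42 = 197.143
AUC_0→∞ = 1403.85 + 197.143 = 1600.993 ng/mL·hr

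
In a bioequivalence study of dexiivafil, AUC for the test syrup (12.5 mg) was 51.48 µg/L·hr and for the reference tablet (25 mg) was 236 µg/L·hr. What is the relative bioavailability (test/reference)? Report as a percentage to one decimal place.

F_rel = (AUC_test/D_test) / (AUC_ref/D_ref)
      = (51.48/12.5) / (236/25)
      = 4.1184 / 9.44 = 0.4363 = 43.63%

F_rel = 43.6%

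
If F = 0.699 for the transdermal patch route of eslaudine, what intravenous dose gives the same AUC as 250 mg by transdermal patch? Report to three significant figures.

Systemic exposure from an extravascular dose = F × D_ev, so the equivalent IV dose is F × D_ev.
D_iv = F × D_ev = 0.699 × 250 = 174.75 mg

D_iv = 175 mg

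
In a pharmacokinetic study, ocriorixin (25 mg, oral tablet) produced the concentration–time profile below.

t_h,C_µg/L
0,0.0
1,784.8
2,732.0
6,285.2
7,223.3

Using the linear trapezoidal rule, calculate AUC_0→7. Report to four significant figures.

Trapezoidal AUC_0→7:
  [0→1]: (0.0+784.8)/2 × 1 = 392.4
  [1→2]: (784.8+732.0)/2 × 1 = 758.4
  [2→6]: (732.0+285.2)/2 × 4 = 2034.4
  [6→7]: (285.2+223.3)/2 × 1 = 254.25
  Sum = 3439.45 µg/L·h

AUC = 3439 µg/L·h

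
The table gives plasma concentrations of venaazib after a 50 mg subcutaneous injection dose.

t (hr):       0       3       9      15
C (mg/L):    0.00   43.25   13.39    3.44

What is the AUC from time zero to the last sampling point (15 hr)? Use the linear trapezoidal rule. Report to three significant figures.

Trapezoidal AUC_0→15:
  [0→3]: (0.00+43.25)/2 × 3 = 64.875
  [3→9]: (43.25+13.39)/2 × 6 = 169.92
  [9→15]: (13.39+3.44)/2 × 6 = 50.49
  Sum = 285.285 mg/L·hr

AUC = 285 mg/L·hr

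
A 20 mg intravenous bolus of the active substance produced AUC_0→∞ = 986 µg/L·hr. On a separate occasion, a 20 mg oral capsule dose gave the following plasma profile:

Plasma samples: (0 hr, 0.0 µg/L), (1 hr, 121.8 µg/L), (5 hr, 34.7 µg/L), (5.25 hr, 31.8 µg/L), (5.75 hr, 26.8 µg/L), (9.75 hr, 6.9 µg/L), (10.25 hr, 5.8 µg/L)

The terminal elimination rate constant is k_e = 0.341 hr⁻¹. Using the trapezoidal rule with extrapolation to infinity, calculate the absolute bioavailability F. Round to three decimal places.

Trapezoidal AUC_0→10.25 (oral capsule):
  [0→1]: (0.0+121.8)/2 × 1 = 60.9
  [1→5]: (121.8+34.7)/2 × 4 = 313.0
  [5→5.25]: (34.7+31.8)/2 × 0.25 = 8.3125
  [5.25→5.75]: (31.8+26.8)/2 × 0.5 = 14.65
  [5.75→9.75]: (26.8+6.9)/2 × 4 = 67.4
  [9.75→10.25]: (6.9+5.8)/2 × 0.5 = 3.175
  Sum = 467.4375 µg/L·hr
Tail: C_last/k_e = 5.8/0.341 = 17.009
AUC_0→∞ (oral capsule) = 467.4375 + 17.009 = 484.4465 µg/L·hr
F = (AUC_ev/D_ev)/(AUC_iv/D_iv) = (484.4465/20)/(986/20) = 24.222325/49.3 = 0.4913

F = 0.491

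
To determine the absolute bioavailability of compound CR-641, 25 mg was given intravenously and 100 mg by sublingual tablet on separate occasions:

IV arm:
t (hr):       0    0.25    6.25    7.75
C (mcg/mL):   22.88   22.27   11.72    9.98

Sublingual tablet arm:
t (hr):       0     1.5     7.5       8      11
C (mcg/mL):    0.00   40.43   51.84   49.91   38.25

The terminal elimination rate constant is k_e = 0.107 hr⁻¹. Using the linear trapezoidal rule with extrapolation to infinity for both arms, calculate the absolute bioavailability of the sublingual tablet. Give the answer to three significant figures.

Trapezoidal AUC_0→7.75 (IV):
  [0→0.25]: (22.88+22.27)/2 × 0.25 = 5.64375
  [0.25→6.25]: (22.27+11.72)/2 × 6 = 101.97
  [6.25→7.75]: (11.72+9.98)/2 × 1.5 = 16.275
  Sum = 123.88875 mcg/mL·hr
IV tail: 9.98/0.107 = 93.271; AUC_iv,0→∞ = 123.88875 + 93.271 = 217.15975 mcg/mL·hr
Trapezoidal AUC_0→11 (sublingual tablet):
  [0→1.5]: (0.00+40.43)/2 × 1.5 = 30.3225
  [1.5→7.5]: (40.43+51.84)/2 × 6 = 276.81
  [7.5→8]: (51.84+49.91)/2 × 0.5 = 25.4375
  [8→11]: (49.91+38.25)/2 × 3 = 132.24
  Sum = 464.81 mcg/mL·hr
sublingual tablet tail: 38.25/0.107 = 357.477; AUC_ev,0→∞ = 464.81 + 357.477 = 822.287 mcg/mL·hr
F = (AUC_ev/D_ev)/(AUC_iv/D_iv) = (822.287/100)/(217.15975/25) = 8.22287/8.68639 = 0.9466

F = 0.947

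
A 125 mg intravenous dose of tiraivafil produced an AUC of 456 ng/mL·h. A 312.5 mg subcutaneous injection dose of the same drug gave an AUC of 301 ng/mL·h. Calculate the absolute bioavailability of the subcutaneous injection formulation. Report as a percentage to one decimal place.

F = 26.4%

F = (AUC_ev / D_ev) / (AUC_iv / D_iv)
  = (301/312.5) / (456/125)
  = 0.9632 / 3.648 = 0.2640
  = 26.40%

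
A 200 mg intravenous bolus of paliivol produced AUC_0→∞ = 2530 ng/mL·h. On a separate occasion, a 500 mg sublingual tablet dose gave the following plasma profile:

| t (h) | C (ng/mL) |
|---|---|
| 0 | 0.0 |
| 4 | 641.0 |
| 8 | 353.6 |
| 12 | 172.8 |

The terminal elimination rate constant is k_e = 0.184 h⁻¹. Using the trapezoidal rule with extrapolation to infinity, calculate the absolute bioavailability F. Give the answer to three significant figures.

F = 0.832

Trapezoidal AUC_0→12 (sublingual tablet):
  [0→4]: (0.0+641.0)/2 × 4 = 1282.0
  [4→8]: (641.0+353.6)/2 × 4 = 1989.2
  [8→12]: (353.6+172.8)/2 × 4 = 1052.8
  Sum = 4324.0 ng/mL·h
Tail: C_last/k_e = 172.8/0.184 = 939.130
AUC_0→∞ (sublingual tablet) = 4324.0 + 939.130 = 5263.13 ng/mL·h
F = (AUC_ev/D_ev)/(AUC_iv/D_iv) = (5263.13/500)/(2530/200) = 10.52626/12.65 = 0.8321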